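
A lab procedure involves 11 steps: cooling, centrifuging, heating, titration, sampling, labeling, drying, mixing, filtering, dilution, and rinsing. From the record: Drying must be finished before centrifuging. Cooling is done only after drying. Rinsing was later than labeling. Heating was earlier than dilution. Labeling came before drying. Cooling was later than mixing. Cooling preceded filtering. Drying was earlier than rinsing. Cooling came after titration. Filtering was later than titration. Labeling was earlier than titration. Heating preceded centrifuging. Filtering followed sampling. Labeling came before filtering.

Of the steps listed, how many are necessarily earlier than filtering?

6

Directly stated before filtering: cooling, labeling, sampling, and titration.
Drying reaches filtering via drying → cooling → filtering.
Mixing reaches filtering via mixing → cooling → filtering.
That's cooling, drying, labeling, mixing, sampling, and titration — 6 in all.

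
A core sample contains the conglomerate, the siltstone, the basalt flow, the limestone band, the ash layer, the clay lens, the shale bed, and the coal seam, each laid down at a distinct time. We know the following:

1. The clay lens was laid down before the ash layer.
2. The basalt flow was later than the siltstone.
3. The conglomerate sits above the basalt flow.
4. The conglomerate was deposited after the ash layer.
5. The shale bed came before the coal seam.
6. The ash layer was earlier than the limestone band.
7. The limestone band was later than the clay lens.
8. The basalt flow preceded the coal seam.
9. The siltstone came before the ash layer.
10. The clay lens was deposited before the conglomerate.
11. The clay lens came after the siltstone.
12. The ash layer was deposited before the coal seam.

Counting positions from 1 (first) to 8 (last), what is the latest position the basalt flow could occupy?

6

The basalt flow must come before the coal seam and the conglomerate — 2 layers forced after it.
Everything else can be placed before the basalt flow in some valid order, so the basalt flow can sit as late as position 8 − 2 = 6.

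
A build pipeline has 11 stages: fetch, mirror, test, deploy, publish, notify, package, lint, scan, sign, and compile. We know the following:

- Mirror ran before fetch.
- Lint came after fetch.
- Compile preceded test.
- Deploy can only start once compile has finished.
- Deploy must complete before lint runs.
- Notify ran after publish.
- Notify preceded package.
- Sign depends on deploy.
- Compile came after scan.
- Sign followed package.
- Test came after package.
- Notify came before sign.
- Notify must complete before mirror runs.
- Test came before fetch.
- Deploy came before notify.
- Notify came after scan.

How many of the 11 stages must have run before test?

6

Directly stated before test: compile and package.
Deploy reaches test via deploy → notify → package → test.
Notify reaches test via notify → package → test.
Publish reaches test via publish → notify → package → test.
Likewise scan reaches test by chaining the stated constraints.
That's compile, deploy, notify, package, publish, and scan — 6 in all.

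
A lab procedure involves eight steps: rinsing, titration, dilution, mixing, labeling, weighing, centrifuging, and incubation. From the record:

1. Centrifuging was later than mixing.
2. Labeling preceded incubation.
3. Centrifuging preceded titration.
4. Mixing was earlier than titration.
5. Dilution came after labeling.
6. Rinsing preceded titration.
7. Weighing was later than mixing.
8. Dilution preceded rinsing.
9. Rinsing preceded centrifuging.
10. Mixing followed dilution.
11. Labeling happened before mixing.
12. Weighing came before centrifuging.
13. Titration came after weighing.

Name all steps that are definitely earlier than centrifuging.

dilution, labeling, mixing, rinsing, weighing

Directly stated before centrifuging: mixing, rinsing, and weighing.
Dilution reaches centrifuging via dilution → rinsing → centrifuging.
Labeling reaches centrifuging via labeling → mixing → centrifuging.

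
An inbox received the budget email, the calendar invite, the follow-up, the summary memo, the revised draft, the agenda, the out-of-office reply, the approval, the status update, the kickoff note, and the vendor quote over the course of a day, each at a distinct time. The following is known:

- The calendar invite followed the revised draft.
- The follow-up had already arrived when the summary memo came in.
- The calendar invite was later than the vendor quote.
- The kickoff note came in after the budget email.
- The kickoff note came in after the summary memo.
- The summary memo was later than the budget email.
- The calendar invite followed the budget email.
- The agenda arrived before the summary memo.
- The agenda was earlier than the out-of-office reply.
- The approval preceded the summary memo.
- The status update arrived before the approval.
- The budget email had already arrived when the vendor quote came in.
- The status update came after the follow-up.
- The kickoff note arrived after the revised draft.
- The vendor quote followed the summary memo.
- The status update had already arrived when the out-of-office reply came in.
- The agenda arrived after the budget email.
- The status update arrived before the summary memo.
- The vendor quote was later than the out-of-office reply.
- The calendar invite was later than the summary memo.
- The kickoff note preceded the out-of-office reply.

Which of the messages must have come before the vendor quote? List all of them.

the agenda, the approval, the budget email, the follow-up, the kickoff note, the out-of-office reply, the revised draft, the status update, the summary memo

Directly stated before the vendor quote: the budget email, the out-of-office reply, and the summary memo.
The agenda reaches the vendor quote via the agenda → the out-of-office reply → the vendor quote.
The approval reaches the vendor quote via the approval → the summary memo → the vendor quote.
The follow-up reaches the vendor quote via the follow-up → the summary memo → the vendor quote.
Likewise the kickoff note, the revised draft, and the status update each reach the vendor quote by chaining the stated constraints.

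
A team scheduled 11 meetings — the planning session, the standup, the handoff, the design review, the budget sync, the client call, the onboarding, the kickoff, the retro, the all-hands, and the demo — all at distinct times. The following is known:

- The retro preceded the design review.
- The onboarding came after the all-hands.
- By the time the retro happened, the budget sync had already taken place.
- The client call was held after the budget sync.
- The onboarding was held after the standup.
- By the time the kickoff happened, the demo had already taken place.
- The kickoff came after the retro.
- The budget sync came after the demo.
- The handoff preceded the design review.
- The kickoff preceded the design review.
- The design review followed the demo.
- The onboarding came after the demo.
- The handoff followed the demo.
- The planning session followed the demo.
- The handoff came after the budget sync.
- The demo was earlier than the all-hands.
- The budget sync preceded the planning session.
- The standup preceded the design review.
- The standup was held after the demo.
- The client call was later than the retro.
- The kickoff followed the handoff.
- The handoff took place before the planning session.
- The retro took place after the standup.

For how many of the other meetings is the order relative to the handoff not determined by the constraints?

5

Forced before the handoff: the budget sync and the demo; forced after the handoff: the design review, the kickoff, and the planning session.
That leaves the all-hands, the client call, the onboarding, the retro, and the standup with no forced order relative to the handoff — 5.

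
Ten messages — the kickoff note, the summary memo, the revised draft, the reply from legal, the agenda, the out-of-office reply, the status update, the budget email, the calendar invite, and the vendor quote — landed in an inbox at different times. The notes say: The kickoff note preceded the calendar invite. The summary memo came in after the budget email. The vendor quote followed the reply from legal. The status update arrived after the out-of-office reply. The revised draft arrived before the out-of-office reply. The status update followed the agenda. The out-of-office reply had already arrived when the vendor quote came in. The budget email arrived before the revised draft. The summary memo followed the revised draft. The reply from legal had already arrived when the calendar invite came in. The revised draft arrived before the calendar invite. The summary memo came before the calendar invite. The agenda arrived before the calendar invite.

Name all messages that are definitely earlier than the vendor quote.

the budget email, the out-of-office reply, the reply from legal, the revised draft

Directly stated before the vendor quote: the out-of-office reply and the reply from legal.
The budget email reaches the vendor quote via the budget email → the revised draft → the out-of-office reply → the vendor quote.
The revised draft reaches the vendor quote via the revised draft → the out-of-office reply → the vendor quote.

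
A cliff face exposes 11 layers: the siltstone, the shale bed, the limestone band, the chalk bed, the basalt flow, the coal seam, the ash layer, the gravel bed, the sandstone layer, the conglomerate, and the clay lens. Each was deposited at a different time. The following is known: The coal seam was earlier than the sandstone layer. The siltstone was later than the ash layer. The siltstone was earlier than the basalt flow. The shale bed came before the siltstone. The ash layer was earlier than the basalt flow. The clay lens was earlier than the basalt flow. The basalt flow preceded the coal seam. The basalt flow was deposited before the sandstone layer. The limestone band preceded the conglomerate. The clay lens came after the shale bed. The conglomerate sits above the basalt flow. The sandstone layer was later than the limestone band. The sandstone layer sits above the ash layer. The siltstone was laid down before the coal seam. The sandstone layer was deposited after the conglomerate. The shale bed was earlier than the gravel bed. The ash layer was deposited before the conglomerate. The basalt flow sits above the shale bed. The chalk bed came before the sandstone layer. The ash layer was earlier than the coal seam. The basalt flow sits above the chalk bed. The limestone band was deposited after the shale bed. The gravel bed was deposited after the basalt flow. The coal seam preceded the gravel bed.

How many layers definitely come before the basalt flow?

Directly stated before the basalt flow: the ash layer, the chalk bed, the clay lens, the shale bed, and the siltstone.
That's the ash layer, the chalk bed, the clay lens, the shale bed, and the siltstone — 5 in all.

5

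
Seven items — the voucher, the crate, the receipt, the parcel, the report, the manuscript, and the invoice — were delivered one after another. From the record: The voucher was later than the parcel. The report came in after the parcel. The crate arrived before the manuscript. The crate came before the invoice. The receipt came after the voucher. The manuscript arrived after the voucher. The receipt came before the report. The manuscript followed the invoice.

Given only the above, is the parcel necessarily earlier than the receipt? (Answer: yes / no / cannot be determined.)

yes

Chain the constraints: the parcel → the voucher → the receipt. Each link is directly stated, so the parcel comes before the receipt.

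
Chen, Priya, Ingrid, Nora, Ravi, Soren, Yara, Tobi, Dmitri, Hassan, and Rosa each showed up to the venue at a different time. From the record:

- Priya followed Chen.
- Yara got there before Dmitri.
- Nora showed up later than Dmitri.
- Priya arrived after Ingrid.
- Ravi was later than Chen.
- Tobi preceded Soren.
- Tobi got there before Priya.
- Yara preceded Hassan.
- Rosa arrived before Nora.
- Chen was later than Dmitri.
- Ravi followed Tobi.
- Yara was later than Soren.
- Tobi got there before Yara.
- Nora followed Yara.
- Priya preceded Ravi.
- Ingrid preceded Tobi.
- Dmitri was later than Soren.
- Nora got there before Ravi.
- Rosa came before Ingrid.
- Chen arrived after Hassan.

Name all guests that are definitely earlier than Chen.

Dmitri, Hassan, Ingrid, Rosa, Soren, Tobi, Yara

Directly stated before Chen: Dmitri and Hassan.
Ingrid reaches Chen via Ingrid → Tobi → Soren → Dmitri → Chen.
Rosa reaches Chen via Rosa → Ingrid → Tobi → Soren → Dmitri → Chen.
Soren reaches Chen via Soren → Dmitri → Chen.
Likewise Tobi and Yara each reach Chen by chaining the stated constraints.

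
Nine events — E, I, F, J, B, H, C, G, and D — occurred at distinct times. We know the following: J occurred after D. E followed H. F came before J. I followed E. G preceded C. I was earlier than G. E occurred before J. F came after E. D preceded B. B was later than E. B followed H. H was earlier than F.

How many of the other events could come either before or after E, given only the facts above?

Forced before E: H; forced after E: B, C, F, G, I, and J.
That leaves D with no forced order relative to E — 1.

1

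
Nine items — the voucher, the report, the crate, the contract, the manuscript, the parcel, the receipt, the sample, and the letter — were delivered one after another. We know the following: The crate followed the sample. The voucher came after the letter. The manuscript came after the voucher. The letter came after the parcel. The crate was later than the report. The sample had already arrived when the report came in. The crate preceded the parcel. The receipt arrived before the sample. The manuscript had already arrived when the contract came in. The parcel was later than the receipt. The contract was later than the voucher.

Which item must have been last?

the contract

Every other item has a chain of constraints placing it before the contract, so the contract is last.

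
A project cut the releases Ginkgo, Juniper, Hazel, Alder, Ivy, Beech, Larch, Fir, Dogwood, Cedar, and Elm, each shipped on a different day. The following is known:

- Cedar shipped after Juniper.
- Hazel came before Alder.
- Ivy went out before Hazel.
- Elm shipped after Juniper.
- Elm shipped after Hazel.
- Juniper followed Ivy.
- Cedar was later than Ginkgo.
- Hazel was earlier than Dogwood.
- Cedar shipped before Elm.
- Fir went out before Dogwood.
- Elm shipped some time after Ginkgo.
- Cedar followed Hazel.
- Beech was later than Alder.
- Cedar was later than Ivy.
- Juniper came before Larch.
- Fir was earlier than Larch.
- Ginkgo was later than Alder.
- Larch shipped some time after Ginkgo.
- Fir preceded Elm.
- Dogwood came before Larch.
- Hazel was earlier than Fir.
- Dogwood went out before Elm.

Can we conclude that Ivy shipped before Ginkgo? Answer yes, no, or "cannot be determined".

yes

Chain the constraints: Ivy → Hazel → Alder → Ginkgo. Each link is directly stated, so Ivy comes before Ginkgo.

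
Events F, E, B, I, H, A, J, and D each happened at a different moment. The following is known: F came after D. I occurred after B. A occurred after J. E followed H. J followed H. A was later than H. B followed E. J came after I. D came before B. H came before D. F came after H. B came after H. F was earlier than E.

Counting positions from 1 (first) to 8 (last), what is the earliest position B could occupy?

D, E, F, and H must all come before B — 4 forced predecessors.
Nothing else is forced ahead of B, so its earliest slot is position 4 + 1 = 5.

5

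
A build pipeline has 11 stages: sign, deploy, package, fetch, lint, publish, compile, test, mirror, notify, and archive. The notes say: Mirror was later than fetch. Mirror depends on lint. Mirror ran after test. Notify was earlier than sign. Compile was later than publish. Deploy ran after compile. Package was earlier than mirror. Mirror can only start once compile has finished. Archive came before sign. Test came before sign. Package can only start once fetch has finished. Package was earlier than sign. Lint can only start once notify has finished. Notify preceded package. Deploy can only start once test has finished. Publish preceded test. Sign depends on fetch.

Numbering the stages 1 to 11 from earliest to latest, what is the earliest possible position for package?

Fetch and notify must both come before package — 2 forced predecessors.
Nothing else is forced ahead of package, so its earliest slot is position 2 + 1 = 3.

3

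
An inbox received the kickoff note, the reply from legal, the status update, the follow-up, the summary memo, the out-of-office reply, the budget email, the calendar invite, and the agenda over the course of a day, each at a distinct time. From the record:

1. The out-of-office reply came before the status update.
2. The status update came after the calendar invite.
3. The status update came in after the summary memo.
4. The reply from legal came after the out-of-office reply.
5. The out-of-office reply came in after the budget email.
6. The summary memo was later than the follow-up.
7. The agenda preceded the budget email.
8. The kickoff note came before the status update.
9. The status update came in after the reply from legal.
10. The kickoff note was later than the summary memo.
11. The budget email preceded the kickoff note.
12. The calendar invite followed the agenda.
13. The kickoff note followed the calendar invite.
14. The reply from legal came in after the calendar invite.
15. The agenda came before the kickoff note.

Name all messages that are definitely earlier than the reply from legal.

the agenda, the budget email, the calendar invite, the out-of-office reply

Directly stated before the reply from legal: the calendar invite and the out-of-office reply.
The agenda reaches the reply from legal via the agenda → the calendar invite → the reply from legal.
The budget email reaches the reply from legal via the budget email → the out-of-office reply → the reply from legal.
No chain forces the follow-up (or any of the others) ahead of the reply from legal.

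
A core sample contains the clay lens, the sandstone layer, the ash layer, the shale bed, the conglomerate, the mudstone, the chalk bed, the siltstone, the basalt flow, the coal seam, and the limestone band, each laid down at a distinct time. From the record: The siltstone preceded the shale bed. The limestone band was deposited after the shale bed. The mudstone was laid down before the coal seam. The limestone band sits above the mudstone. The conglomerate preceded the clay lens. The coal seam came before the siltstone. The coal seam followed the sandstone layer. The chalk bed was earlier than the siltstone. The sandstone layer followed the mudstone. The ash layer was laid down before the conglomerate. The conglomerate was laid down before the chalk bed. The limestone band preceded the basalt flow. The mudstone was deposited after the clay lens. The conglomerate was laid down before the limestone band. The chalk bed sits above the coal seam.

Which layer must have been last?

the basalt flow

Every other layer has a chain of constraints placing it before the basalt flow, so the basalt flow is last.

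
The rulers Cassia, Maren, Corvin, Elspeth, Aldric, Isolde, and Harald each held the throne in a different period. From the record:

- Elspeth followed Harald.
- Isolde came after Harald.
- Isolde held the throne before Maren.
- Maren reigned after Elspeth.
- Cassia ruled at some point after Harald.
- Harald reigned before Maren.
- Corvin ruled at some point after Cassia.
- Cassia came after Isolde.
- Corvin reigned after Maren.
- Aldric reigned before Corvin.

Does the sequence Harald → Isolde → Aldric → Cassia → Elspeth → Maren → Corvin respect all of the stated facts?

Check each stated constraint against the proposed order — e.g. Harald is ahead of Elspeth; Harald is ahead of Maren. Every pair is in the required order; nothing is violated.

yes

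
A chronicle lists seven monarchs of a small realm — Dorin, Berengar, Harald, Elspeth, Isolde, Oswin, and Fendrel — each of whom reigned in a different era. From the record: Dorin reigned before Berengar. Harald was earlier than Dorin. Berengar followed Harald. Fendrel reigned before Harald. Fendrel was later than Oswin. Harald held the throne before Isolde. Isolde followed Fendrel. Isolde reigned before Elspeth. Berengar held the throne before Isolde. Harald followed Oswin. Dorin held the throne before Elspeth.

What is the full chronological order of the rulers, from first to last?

The constraints fix every adjacent pair, so only one ordering works:
Oswin → Fendrel → Harald → Dorin → Berengar → Isolde → Elspeth.

Oswin, Fendrel, Harald, Dorin, Berengar, Isolde, Elspeth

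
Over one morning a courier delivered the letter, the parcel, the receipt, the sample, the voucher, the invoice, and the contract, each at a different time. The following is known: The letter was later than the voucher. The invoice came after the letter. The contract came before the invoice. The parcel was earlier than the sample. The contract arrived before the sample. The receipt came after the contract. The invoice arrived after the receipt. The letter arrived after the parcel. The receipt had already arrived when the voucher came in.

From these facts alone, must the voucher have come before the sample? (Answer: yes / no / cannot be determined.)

No chain of stated constraints runs from the voucher to the sample, and none runs from the sample to the voucher either.
So the relative order of the voucher and the sample is not fixed by the given facts.

cannot be determined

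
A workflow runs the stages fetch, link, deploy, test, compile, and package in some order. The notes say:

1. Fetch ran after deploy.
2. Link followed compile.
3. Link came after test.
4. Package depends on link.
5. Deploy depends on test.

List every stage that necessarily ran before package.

compile, link, test

Directly stated before package: link.
Compile reaches package via compile → link → package.
Test reaches package via test → link → package.
No chain forces deploy (or any of the others) ahead of package.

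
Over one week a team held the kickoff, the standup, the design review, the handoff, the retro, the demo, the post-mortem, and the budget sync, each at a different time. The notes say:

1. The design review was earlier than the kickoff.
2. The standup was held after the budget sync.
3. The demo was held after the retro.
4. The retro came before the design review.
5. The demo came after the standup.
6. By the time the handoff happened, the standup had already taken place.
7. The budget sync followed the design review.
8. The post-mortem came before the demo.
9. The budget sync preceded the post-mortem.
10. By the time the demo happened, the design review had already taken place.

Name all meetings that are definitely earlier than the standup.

the budget sync, the design review, the retro

Directly stated before the standup: the budget sync.
The design review reaches the standup via the design review → the budget sync → the standup.
The retro reaches the standup via the retro → the design review → the budget sync → the standup.
No chain forces the handoff (or any of the others) ahead of the standup.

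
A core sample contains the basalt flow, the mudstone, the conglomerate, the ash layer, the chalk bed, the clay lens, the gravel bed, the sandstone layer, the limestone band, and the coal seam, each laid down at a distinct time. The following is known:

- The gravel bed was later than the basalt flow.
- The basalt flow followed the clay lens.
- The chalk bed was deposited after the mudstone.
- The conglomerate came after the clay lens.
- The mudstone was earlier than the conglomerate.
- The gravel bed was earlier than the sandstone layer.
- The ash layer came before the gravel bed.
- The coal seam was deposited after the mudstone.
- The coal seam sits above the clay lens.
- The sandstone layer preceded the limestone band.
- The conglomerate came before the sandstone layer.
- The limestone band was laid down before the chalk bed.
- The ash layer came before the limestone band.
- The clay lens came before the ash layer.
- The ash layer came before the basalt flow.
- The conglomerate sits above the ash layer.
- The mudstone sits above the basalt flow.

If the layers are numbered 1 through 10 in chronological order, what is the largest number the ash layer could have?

The ash layer must come before the basalt flow, the chalk bed, the coal seam, the conglomerate, the gravel bed, the limestone band, the mudstone, and the sandstone layer — 8 layers forced after it.
Everything else can be placed before the ash layer in some valid order, so the ash layer can sit as late as position 10 − 8 = 2.

2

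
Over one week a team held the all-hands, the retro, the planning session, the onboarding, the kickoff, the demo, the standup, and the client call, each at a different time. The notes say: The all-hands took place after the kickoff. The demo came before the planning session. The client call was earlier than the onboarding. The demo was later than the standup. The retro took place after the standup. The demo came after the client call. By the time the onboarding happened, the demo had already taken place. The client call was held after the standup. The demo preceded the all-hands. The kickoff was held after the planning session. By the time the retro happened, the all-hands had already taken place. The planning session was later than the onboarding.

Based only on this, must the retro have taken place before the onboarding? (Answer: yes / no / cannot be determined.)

no

Tracing the constraints gives the onboarding → the planning session → the kickoff → the all-hands → the retro, so the onboarding must come before the retro.
That means the retro cannot be before the onboarding.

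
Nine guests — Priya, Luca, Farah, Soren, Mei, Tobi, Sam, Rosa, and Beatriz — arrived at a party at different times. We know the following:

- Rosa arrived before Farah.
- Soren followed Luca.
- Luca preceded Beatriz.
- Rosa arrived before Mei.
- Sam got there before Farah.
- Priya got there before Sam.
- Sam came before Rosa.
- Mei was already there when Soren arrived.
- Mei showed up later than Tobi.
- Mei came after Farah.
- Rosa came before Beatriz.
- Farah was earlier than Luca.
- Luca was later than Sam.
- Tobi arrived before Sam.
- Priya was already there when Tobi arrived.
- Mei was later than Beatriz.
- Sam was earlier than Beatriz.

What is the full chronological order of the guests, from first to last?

The constraints fix every adjacent pair, so only one ordering works:
Priya → Tobi → Sam → Rosa → Farah → Luca → Beatriz → Mei → Soren.

Priya, Tobi, Sam, Rosa, Farah, Luca, Beatriz, Mei, Soren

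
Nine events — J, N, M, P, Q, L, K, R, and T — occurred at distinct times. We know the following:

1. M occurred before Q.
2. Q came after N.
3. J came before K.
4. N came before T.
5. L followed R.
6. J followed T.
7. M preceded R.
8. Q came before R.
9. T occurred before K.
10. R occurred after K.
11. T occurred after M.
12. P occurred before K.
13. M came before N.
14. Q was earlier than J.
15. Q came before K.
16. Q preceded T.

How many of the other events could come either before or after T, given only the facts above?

Forced before T: M, N, and Q; forced after T: J, K, L, and R.
That leaves P with no forced order relative to T — 1.

1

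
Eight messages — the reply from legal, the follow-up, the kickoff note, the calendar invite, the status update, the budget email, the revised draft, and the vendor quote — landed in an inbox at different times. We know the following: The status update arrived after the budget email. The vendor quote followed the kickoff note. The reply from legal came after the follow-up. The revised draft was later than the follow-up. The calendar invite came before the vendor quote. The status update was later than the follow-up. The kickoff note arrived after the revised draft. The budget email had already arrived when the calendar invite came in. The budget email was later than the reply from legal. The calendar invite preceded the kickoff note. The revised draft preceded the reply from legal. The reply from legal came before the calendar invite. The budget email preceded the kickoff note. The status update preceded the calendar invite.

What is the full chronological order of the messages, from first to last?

The constraints fix every adjacent pair, so only one ordering works:
the follow-up → the revised draft → the reply from legal → the budget email → the status update → the calendar invite → the kickoff note → the vendor quote.

the follow-up, the revised draft, the reply from legal, the budget email, the status update, the calendar invite, the kickoff note, the vendor quote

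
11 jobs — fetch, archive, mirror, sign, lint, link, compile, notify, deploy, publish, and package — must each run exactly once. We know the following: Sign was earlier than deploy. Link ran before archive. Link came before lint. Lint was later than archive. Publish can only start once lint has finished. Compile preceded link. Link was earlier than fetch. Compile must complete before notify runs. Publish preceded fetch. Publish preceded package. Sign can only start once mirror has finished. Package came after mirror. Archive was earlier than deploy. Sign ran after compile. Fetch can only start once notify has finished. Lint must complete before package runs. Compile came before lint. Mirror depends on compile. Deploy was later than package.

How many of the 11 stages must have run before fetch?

Directly stated before fetch: link, notify, and publish.
Archive reaches fetch via archive → lint → publish → fetch.
Compile reaches fetch via compile → link → fetch.
Lint reaches fetch via lint → publish → fetch.
No chain forces package (or any of the others) ahead of fetch.
That's archive, compile, link, lint, notify, and publish — 6 in all.

6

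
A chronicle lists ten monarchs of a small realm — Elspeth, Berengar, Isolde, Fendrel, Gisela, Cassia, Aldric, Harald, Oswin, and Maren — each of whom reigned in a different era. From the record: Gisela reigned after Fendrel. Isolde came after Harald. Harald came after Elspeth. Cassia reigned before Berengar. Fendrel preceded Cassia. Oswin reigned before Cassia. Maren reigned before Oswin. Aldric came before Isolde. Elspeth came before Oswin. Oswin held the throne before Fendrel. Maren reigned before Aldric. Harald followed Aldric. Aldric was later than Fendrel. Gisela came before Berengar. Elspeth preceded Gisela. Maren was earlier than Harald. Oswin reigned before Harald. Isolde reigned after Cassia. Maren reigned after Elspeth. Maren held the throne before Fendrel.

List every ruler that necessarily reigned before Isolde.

Directly stated before Isolde: Aldric, Cassia, and Harald.
Elspeth reaches Isolde via Elspeth → Harald → Isolde.
Fendrel reaches Isolde via Fendrel → Cassia → Isolde.
Maren reaches Isolde via Maren → Aldric → Isolde.
Likewise Oswin reaches Isolde by chaining the stated constraints.

Aldric, Cassia, Elspeth, Fendrel, Harald, Maren, Oswin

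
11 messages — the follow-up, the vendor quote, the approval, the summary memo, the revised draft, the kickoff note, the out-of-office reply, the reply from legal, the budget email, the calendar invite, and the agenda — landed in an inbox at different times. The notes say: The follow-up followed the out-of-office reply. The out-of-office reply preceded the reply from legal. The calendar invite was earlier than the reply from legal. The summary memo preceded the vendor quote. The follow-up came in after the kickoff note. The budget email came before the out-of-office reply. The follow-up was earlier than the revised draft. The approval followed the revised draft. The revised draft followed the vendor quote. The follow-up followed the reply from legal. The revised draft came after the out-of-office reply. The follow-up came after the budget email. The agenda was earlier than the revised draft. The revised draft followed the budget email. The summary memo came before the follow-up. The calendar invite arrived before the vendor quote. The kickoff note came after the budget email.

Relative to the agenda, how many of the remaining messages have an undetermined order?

8

Forced after the agenda: the approval and the revised draft.
That leaves the budget email, the calendar invite, the follow-up, the kickoff note, the out-of-office reply, the reply from legal, the summary memo, and the vendor quote with no forced order relative to the agenda — 8.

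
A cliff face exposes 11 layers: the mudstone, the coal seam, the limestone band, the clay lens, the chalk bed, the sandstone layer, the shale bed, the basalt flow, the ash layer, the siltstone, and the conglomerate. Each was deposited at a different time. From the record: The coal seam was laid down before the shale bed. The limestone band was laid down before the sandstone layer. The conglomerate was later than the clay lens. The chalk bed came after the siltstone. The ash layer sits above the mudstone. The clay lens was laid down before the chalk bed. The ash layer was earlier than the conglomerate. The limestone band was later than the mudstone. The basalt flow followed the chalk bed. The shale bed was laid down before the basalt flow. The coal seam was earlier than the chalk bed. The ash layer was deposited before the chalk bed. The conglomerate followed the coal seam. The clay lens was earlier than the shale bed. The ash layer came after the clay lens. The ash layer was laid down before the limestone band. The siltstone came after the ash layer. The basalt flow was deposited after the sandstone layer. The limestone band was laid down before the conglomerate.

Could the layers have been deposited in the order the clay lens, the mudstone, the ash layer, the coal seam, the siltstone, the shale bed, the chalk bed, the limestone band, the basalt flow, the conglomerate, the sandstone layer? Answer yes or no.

The constraints require the sandstone layer before the basalt flow, but in the proposed sequence the basalt flow appears ahead of the sandstone layer. That one violation is enough.

no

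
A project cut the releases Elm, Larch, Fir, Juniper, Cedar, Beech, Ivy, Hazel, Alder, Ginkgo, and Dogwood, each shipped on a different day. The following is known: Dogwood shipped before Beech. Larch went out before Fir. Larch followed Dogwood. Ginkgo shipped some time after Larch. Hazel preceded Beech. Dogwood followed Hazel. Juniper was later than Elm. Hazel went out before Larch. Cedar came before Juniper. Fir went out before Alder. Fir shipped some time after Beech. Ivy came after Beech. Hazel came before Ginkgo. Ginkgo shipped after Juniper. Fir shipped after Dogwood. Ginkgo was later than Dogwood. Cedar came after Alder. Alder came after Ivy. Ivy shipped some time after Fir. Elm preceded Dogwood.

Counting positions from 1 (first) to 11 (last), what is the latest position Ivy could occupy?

7

Ivy must come before Alder, Cedar, Ginkgo, and Juniper — 4 releases forced after it.
Everything else can be placed before Ivy in some valid order, so Ivy can sit as late as position 11 − 4 = 7.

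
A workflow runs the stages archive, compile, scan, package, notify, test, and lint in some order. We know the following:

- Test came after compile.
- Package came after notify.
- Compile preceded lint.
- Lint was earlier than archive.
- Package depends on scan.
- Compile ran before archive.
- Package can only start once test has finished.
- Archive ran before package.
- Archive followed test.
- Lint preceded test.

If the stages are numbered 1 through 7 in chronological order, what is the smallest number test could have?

Compile and lint must both come before test — 2 forced predecessors.
Nothing else is forced ahead of test, so its earliest slot is position 2 + 1 = 3.

3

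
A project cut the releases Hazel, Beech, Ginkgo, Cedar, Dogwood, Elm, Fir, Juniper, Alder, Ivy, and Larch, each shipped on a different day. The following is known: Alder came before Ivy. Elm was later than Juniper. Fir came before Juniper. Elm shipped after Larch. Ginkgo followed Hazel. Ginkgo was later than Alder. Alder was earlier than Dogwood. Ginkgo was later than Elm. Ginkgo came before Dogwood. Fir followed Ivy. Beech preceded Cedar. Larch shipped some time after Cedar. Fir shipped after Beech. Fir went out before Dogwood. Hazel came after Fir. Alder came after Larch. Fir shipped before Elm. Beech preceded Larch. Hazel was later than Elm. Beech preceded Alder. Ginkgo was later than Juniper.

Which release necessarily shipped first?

Beech

Beech has a chain of constraints placing it before every other release, so Beech must be first.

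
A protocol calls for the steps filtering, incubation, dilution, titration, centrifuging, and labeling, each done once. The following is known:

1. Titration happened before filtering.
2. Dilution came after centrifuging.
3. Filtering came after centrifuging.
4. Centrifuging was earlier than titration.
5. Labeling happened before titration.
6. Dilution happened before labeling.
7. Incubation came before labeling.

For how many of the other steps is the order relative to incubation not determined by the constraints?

Forced after incubation: filtering, labeling, and titration.
That leaves centrifuging and dilution with no forced order relative to incubation — 2.

2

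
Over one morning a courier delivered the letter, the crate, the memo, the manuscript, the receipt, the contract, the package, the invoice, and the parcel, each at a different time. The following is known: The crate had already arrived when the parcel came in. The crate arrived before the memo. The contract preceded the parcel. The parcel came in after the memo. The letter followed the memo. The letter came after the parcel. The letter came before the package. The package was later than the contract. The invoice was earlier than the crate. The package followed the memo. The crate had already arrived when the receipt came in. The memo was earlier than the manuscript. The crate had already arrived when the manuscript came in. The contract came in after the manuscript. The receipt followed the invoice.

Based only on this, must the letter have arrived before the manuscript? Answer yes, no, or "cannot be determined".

Tracing the constraints gives the manuscript → the contract → the parcel → the letter, so the manuscript must come before the letter.
That means the letter cannot be before the manuscript.

no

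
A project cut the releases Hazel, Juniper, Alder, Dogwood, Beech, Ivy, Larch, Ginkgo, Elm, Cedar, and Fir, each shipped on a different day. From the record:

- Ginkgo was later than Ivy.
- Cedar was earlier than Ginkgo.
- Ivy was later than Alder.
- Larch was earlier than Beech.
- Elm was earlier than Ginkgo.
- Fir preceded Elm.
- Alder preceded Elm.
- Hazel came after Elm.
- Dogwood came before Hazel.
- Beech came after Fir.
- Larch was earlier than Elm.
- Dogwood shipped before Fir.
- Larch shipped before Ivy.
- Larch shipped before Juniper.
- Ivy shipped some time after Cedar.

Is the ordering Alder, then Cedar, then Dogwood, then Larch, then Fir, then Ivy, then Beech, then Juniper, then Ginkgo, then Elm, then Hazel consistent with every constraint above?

no

The constraints require Elm before Ginkgo, but in the proposed sequence Ginkgo appears ahead of Elm. That one violation is enough.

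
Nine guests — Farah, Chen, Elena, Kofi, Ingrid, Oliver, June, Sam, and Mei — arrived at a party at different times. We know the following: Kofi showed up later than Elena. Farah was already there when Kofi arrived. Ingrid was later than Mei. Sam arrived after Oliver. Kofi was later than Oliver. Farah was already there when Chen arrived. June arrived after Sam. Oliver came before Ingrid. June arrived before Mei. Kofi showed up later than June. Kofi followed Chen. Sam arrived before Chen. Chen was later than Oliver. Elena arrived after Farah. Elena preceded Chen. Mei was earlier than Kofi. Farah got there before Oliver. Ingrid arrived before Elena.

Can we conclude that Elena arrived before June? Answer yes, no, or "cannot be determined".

Tracing the constraints gives June → Mei → Ingrid → Elena, so June must come before Elena.
That means Elena cannot be before June.

no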